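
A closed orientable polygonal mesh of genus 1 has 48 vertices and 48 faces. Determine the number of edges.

For a closed orientable surface of genus 1, χ = 2 − 2·1 = 0.
E = V + F − (0) = 48 + 48 − (0) = 96.

96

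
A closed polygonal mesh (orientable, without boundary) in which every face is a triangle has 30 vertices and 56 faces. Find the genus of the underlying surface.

Every face is a triangle, so 2E = 3·56 = 168, giving E = 84.
χ = V − E + F = 30 − 84 + 56 = 2.
For a closed orientable surface χ = 2 − 2g, so g = (2 − (2))/2 = 0.

0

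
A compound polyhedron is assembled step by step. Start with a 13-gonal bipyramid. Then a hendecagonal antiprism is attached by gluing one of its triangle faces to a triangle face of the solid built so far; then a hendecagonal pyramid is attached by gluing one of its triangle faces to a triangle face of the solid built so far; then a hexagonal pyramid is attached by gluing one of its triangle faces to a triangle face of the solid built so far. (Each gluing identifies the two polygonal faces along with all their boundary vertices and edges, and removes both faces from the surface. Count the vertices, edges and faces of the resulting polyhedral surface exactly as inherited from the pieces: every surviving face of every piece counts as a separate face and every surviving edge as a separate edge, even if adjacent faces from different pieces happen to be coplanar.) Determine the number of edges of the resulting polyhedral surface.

A 13-gonal bipyramid: V=15, E=39, F=26.
Attach a hendecagonal antiprism (V=22, E=44, F=24) along a 3-gon: merge 3 vertices and 3 edges, delete both glued faces → V=34, E=80, F=48.
Attach a hendecagonal pyramid (V=12, E=22, F=12) along a 3-gon: merge 3 vertices and 3 edges, delete both glued faces → V=43, E=99, F=58.
Attach a hexagonal pyramid (V=7, E=12, F=7) along a 3-gon: merge 3 vertices and 3 edges, delete both glued faces → V=47, E=108, F=63.
Check: V − E + F = 47 − 108 + 63 = 2.

108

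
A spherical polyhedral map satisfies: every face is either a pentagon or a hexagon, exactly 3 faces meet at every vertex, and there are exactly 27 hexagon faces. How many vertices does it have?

Let x be the number of pentagons; then F = 27 + x.
Edge–face incidences: 2E = 6·27 + 5·x = 162 + 5x.
Every vertex has degree 3, so 3V = 2E.
Euler: V − E + F = 2 ⇒ (2E)/3 − E + (27 + x) = 2.
Multiply by 6: 2·(2E) − 3·(2E) + 6·(27 + x) = 12, i.e. 162 + 6x − (162 + 5x) = 12.
Collecting terms: x = 12.
Then 2E = 162 + 5·12 = 222, so E = 111, V = 2E/3 = 74, F = 27 + 12 = 39.

74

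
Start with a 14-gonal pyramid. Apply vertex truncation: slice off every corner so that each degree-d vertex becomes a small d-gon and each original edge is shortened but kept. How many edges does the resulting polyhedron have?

The base solid has V = 15, E = 28, F = 15.
Truncation replaces each original edge-end by a new vertex, so V′ = 2E = 56.
Each original edge survives, and each old vertex of degree d contributes d new edges; summing degrees gives Σd = 2E, so E′ = E + 2E = 3E = 84.
Each original face survives and each original vertex becomes one new face: F′ = F + V = 30.

84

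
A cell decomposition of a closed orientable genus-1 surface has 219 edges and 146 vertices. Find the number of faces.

For a closed orientable surface of genus 1, χ = 2 − 2·1 = 0.
F = 0 − V + E = 0 − 146 + 219 = 73.

73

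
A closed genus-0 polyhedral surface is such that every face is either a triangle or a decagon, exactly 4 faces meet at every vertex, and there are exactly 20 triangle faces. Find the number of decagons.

2

Let x be the number of decagons; then F = 20 + x.
Edge–face incidences: 2E = 3·20 + 10·x = 60 + 10x.
Every vertex has degree 4, so 4V = 2E.
Euler: V − E + F = 2 ⇒ (2E)/4 − E + (20 + x) = 2.
Multiply by 8: 2·(2E) − 4·(2E) + 8·(20 + x) = 16, i.e. 160 + 8x − 2·(60 + 10x) = 16.
Collecting terms: −12x + 40 = 16, so −12x = −24, so x = 2.
Then 2E = 60 + 10·2 = 80, so E = 40, V = 2E/4 = 20, F = 20 + 2 = 22.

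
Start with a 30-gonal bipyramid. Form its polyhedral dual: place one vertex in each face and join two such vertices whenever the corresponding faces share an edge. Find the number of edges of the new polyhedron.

90

The base solid has V = 32, E = 90, F = 60.
The dual swaps V and F and preserves E: V′ = F = 60, E′ = E = 90, F′ = V = 32.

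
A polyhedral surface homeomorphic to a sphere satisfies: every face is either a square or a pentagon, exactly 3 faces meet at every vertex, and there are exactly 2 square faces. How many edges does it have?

24

Let x be the number of pentagons; then F = 2 + x.
Edge–face incidences: 2E = 4·2 + 5·x = 8 + 5x.
Every vertex has degree 3, so 3V = 2E.
Euler: V − E + F = 2 ⇒ (2E)/3 − E + (2 + x) = 2.
Multiply by 6: 2·(2E) − 3·(2E) + 6·(2 + x) = 12, i.e. 12 + 6x − (8 + 5x) = 12.
Collecting terms: x + 4 = 12, so x = 8.
Then 2E = 8 + 5·8 = 48, so E = 24, V = 2E/3 = 16, F = 2 + 8 = 10.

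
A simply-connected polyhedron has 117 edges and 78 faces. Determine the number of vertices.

41

Here V − E + F = 2.
V = 2 + E − F = 2 + 117 − 78 = 41.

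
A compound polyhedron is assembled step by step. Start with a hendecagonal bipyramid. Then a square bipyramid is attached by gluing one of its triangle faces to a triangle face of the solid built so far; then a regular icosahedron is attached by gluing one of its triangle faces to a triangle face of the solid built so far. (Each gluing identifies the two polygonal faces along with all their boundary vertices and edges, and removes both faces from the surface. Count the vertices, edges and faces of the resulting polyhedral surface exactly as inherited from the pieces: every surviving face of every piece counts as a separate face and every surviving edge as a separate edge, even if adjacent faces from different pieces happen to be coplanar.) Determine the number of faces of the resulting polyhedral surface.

A hendecagonal bipyramid: V=13, E=33, F=22.
Attach a square bipyramid (V=6, E=12, F=8) along a 3-gon: merge 3 vertices and 3 edges, delete both glued faces → V=16, E=42, F=28.
Attach a regular icosahedron (V=12, E=30, F=20) along a 3-gon: merge 3 vertices and 3 edges, delete both glued faces → V=25, E=69, F=46.
Check: V − E + F = 25 − 69 + 46 = 2.

46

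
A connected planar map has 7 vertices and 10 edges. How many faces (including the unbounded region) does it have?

Euler's formula for a connected plane graph: V − E + F = 2, so F = 2 − 7 + 10 = 5.

5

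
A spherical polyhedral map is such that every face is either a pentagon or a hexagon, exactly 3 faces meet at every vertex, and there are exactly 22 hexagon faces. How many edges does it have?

96

Let x be the number of pentagons; then F = 22 + x.
Edge–face incidences: 2E = 6·22 + 5·x = 132 + 5x.
Every vertex has degree 3, so 3V = 2E.
Euler: V − E + F = 2 ⇒ (2E)/3 − E + (22 + x) = 2.
Multiply by 6: 2·(2E) − 3·(2E) + 6·(22 + x) = 12, i.e. 132 + 6x − (132 + 5x) = 12.
Collecting terms: x = 12.
Then 2E = 132 + 5·12 = 192, so E = 96, V = 2E/3 = 64, F = 22 + 12 = 34.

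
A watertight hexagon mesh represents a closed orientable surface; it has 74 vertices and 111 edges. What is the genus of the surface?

1

Every face is a hexagon and each edge borders two faces, so 6F = 2·111, giving F = 37.
χ = V − E + F = 74 − 111 + 37 = 0.
For a closed orientable surface χ = 2 − 2g, so g = (2 − (0))/2 = 1.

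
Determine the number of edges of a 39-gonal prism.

A prism on an n-gon has two n-gon bases and n rectangular sides: V = 2·39 = 78, E = 3·39 = 117, F = 39 + 2 = 41.
Check: V − E + F = 78 − 117 + 41 = 2.

117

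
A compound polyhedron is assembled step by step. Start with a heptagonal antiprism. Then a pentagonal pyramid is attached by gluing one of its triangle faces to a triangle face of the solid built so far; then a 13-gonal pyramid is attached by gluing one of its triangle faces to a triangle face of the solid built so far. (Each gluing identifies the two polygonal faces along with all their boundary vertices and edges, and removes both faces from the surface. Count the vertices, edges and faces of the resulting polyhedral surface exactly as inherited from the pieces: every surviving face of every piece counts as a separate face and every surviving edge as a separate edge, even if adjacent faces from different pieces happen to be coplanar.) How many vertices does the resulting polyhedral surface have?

A heptagonal antiprism: V=14, E=28, F=16.
Attach a pentagonal pyramid (V=6, E=10, F=6) along a 3-gon: merge 3 vertices and 3 edges, delete both glued faces → V=17, E=35, F=20.
Attach a 13-gonal pyramid (V=14, E=26, F=14) along a 3-gon: merge 3 vertices and 3 edges, delete both glued faces → V=28, E=58, F=32.
Check: V − E + F = 28 − 58 + 32 = 2.

28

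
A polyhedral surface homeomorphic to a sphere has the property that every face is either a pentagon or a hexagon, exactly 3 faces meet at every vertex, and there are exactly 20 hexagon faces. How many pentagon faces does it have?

12

Let x be the number of pentagons; then F = 20 + x.
Edge–face incidences: 2E = 6·20 + 5·x = 120 + 5x.
Every vertex has degree 3, so 3V = 2E.
Euler: V − E + F = 2 ⇒ (2E)/3 − E + (20 + x) = 2.
Multiply by 6: 2·(2E) − 3·(2E) + 6·(20 + x) = 12, i.e. 120 + 6x − (120 + 5x) = 12.
Collecting terms: x = 12.
Then 2E = 120 + 5·12 = 180, so E = 90, V = 2E/3 = 60, F = 20 + 12 = 32.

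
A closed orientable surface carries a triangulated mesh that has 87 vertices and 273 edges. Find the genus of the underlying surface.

3

Every face is a triangle and each edge borders two faces, so 3F = 2·273, giving F = 182.
χ = V − E + F = 87 − 273 + 182 = -4.
For a closed orientable surface χ = 2 − 2g, so g = (2 − (-4))/2 = 3.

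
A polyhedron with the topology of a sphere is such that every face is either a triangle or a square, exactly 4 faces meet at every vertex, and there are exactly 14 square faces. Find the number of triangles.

8

Let x be the number of triangles; then F = 14 + x.
Edge–face incidences: 2E = 4·14 + 3·x = 56 + 3x.
Every vertex has degree 4, so 4V = 2E.
Euler: V − E + F = 2 ⇒ (2E)/4 − E + (14 + x) = 2.
Multiply by 8: 2·(2E) − 4·(2E) + 8·(14 + x) = 16, i.e. 112 + 8x − 2·(56 + 3x) = 16.
Collecting terms: 2x = 16, so x = 8.
Then 2E = 56 + 3·8 = 80, so E = 40, V = 2E/4 = 20, F = 14 + 8 = 22.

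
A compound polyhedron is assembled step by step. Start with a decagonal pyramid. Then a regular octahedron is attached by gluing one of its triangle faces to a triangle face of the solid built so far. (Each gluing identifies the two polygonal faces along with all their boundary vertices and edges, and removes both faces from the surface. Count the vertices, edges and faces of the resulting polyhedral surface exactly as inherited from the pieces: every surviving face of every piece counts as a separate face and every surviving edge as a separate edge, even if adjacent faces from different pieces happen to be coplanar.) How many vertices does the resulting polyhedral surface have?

14

A decagonal pyramid: V=11, E=20, F=11.
Attach a regular octahedron (V=6, E=12, F=8) along a 3-gon: merge 3 vertices and 3 edges, delete both glued faces → V=14, E=29, F=17.
Check: V − E + F = 14 − 29 + 17 = 2.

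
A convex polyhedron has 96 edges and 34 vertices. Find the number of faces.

64

Here V − E + F = 2.
F = 2 − V + E = 2 − 34 + 96 = 64.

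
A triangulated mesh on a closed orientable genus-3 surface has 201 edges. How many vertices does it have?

χ = 2 − 2·3 = -4, and every face is a triangle so 3F = 2E.
F = 2E/3 = 134. Then V = -4 + E − F = -4 + 201 − 134 = 63.

63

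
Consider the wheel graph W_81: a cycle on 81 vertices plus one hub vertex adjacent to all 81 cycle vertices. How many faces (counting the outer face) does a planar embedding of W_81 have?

82

W_81 has V = 81 + 1 = 82 vertices and E = 2·81 = 162 edges.
By Euler's formula F = 2 − V + E = 2 − 82 + 162 = 82.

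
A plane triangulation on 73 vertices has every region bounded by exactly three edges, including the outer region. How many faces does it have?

142

In a plane triangulation 3F = 2E and V − E + F = 2, so F = 2V − 4 = 2·73 − 4 = 142.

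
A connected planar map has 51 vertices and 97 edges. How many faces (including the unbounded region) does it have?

Euler's formula for a connected plane graph: V − E + F = 2, so F = 2 − 51 + 97 = 48.

48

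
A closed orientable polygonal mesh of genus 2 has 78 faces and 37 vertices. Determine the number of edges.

For a closed orientable surface of genus 2, χ = 2 − 2·2 = -2.
E = V + F − (-2) = 37 + 78 − (-2) = 117.

117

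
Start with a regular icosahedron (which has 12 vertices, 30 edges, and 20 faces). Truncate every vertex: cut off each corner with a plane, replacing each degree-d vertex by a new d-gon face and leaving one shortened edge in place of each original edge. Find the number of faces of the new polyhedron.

Truncation replaces each original edge-end by a new vertex, so V′ = 2E = 60.
Each original edge survives, and each old vertex of degree d contributes d new edges; summing degrees gives Σd = 2E, so E′ = E + 2E = 3E = 90.
Each original face survives and each original vertex becomes one new face: F′ = F + V = 32.

32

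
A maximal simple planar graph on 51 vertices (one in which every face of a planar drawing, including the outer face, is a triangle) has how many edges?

147

In a plane triangulation 3F = 2E and V − E + F = 2, so E = 3V − 6 = 3·51 − 6 = 147.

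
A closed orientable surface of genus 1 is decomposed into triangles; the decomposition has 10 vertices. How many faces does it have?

20

χ = 2 − 2·1 = 0, and every face is a triangle so 3F = 2E.
V − E + F = 0 with E = 3F/2 gives 10 − (3/2 − 1)·F = 0, so F = 20 and E = 30.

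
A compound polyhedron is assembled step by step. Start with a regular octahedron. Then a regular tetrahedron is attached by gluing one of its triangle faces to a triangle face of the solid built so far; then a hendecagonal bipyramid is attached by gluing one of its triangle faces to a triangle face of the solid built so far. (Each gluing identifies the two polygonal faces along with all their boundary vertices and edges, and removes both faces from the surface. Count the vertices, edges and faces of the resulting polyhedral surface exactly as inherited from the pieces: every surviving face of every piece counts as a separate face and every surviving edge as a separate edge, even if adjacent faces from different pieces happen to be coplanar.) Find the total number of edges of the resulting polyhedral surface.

45

A regular octahedron: V=6, E=12, F=8.
Attach a regular tetrahedron (V=4, E=6, F=4) along a 3-gon: merge 3 vertices and 3 edges, delete both glued faces → V=7, E=15, F=10.
Attach a hendecagonal bipyramid (V=13, E=33, F=22) along a 3-gon: merge 3 vertices and 3 edges, delete both glued faces → V=17, E=45, F=30.
Check: V − E + F = 17 − 45 + 30 = 2.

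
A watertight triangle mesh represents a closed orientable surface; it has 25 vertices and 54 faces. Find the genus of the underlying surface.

Every face is a triangle, so 2E = 3·54 = 162, giving E = 81.
χ = V − E + F = 25 − 81 + 54 = -2.
For a closed orientable surface χ = 2 − 2g, so g = (2 − (-2))/2 = 2.

2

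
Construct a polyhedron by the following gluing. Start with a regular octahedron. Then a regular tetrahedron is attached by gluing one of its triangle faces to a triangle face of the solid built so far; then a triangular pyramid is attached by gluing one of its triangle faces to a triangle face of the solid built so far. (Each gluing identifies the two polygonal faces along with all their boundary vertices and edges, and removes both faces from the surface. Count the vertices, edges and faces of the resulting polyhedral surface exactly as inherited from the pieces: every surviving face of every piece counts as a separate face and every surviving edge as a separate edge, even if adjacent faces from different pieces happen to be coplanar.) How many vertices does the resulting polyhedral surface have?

A regular octahedron: V=6, E=12, F=8.
Attach a regular tetrahedron (V=4, E=6, F=4) along a 3-gon: merge 3 vertices and 3 edges, delete both glued faces → V=7, E=15, F=10.
Attach a triangular pyramid (V=4, E=6, F=4) along a 3-gon: merge 3 vertices and 3 edges, delete both glued faces → V=8, E=18, F=12.
Check: V − E + F = 8 − 18 + 12 = 2.

8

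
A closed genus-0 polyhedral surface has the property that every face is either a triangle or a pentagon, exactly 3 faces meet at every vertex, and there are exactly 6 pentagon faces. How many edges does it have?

18

Let x be the number of triangles; then F = 6 + x.
Edge–face incidences: 2E = 5·6 + 3·x = 30 + 3x.
Every vertex has degree 3, so 3V = 2E.
Euler: V − E + F = 2 ⇒ (2E)/3 − E + (6 + x) = 2.
Multiply by 6: 2·(2E) − 3·(2E) + 6·(6 + x) = 12, i.e. 36 + 6x − (30 + 3x) = 12.
Collecting terms: 3x + 6 = 12, so 3x = 6, so x = 2.
Then 2E = 30 + 3·2 = 36, so E = 18, V = 2E/3 = 12, F = 6 + 2 = 8.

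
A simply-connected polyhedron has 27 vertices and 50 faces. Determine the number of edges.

Here V − E + F = 2.
E = V + F − (2) = 27 + 50 − (2) = 75.

75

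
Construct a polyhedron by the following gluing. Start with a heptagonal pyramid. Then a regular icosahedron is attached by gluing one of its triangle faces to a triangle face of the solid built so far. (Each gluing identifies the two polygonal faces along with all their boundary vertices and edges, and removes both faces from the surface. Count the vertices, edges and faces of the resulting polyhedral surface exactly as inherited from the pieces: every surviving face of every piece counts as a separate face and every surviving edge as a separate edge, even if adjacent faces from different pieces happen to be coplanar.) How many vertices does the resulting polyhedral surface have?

17

A heptagonal pyramid: V=8, E=14, F=8.
Attach a regular icosahedron (V=12, E=30, F=20) along a 3-gon: merge 3 vertices and 3 edges, delete both glued faces → V=17, E=41, F=26.
Check: V − E + F = 17 − 41 + 26 = 2.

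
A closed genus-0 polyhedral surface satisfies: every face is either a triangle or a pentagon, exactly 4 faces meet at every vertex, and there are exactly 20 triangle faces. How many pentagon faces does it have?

Let x be the number of pentagons; then F = 20 + x.
Edge–face incidences: 2E = 3·20 + 5·x = 60 + 5x.
Every vertex has degree 4, so 4V = 2E.
Euler: V − E + F = 2 ⇒ (2E)/4 − E + (20 + x) = 2.
Multiply by 8: 2·(2E) − 4·(2E) + 8·(20 + x) = 16, i.e. 160 + 8x − 2·(60 + 5x) = 16.
Collecting terms: −2x + 40 = 16, so −2x = −24, so x = 12.
Then 2E = 60 + 5·12 = 120, so E = 60, V = 2E/4 = 30, F = 20 + 12 = 32.

12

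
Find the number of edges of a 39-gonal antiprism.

An antiprism on an n-gon has two n-gon caps and 2n triangles: V = 2·39 = 78, E = 4·39 = 156, F = 2·39 + 2 = 80.

156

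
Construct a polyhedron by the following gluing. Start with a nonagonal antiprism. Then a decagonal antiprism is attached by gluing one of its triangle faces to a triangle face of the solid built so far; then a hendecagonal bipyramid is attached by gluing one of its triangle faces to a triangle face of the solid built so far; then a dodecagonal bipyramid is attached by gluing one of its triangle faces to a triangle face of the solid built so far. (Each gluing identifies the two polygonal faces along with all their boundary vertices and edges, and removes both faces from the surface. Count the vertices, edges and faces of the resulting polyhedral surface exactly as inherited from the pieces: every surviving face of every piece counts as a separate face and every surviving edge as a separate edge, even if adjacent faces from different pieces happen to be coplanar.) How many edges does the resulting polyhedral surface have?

A nonagonal antiprism: V=18, E=36, F=20.
Attach a decagonal antiprism (V=20, E=40, F=22) along a 3-gon: merge 3 vertices and 3 edges, delete both glued faces → V=35, E=73, F=40.
Attach a hendecagonal bipyramid (V=13, E=33, F=22) along a 3-gon: merge 3 vertices and 3 edges, delete both glued faces → V=45, E=103, F=60.
Attach a dodecagonal bipyramid (V=14, E=36, F=24) along a 3-gon: merge 3 vertices and 3 edges, delete both glued faces → V=56, E=136, F=82.
Check: V − E + F = 56 − 136 + 82 = 2.

136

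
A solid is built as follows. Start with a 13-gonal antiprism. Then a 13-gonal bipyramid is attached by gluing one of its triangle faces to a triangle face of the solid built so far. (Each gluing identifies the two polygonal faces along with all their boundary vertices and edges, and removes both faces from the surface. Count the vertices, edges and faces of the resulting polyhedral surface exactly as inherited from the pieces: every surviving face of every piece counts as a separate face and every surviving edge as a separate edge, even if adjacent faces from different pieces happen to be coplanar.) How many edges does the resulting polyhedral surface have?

A 13-gonal antiprism: V=26, E=52, F=28.
Attach a 13-gonal bipyramid (V=15, E=39, F=26) along a 3-gon: merge 3 vertices and 3 edges, delete both glued faces → V=38, E=88, F=52.
Check: V − E + F = 38 − 88 + 52 = 2.

88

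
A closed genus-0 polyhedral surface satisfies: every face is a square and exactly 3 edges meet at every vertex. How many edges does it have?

Each face has 4 edges and each edge borders two faces, so 2E = 4F.
Each vertex has degree 3, so 3V = 2E and hence V = 4F/3.
Euler: V − E + F = 2 ⇒ (4F/3) − (4F/2) + F = 2.
Multiply by 6: (8 − 12 + 6)F = 12, i.e. 2F = 12.
So F = 6, E = 4·6/2 = 12, V = 4·6/3 = 8.

12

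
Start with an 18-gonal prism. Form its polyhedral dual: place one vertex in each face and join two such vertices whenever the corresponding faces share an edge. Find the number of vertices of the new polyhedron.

The base solid has V = 36, E = 54, F = 20.
The dual swaps V and F and preserves E: V′ = F = 20, E′ = E = 54, F′ = V = 36.

20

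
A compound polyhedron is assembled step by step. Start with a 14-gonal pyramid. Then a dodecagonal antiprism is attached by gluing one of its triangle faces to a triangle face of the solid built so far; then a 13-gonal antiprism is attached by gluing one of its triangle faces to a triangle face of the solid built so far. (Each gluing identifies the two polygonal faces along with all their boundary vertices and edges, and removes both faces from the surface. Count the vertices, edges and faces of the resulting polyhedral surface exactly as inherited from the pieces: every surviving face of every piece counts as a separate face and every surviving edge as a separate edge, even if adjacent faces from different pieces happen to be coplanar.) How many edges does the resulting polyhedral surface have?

A 14-gonal pyramid: V=15, E=28, F=15.
Attach a dodecagonal antiprism (V=24, E=48, F=26) along a 3-gon: merge 3 vertices and 3 edges, delete both glued faces → V=36, E=73, F=39.
Attach a 13-gonal antiprism (V=26, E=52, F=28) along a 3-gon: merge 3 vertices and 3 edges, delete both glued faces → V=59, E=122, F=65.
Check: V − E + F = 59 − 122 + 65 = 2.

122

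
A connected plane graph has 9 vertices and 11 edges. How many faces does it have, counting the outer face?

Euler's formula for a connected plane graph: V − E + F = 2, so F = 2 − 9 + 11 = 4.

4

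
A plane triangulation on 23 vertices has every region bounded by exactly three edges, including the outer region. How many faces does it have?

42

In a plane triangulation 3F = 2E and V − E + F = 2, so F = 2V − 4 = 2·23 − 4 = 42.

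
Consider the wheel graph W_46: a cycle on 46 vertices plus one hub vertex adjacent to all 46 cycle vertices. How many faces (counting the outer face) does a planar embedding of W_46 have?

W_46 has V = 46 + 1 = 47 vertices and E = 2·46 = 92 edges.
By Euler's formula F = 2 − V + E = 2 − 47 + 92 = 47.

47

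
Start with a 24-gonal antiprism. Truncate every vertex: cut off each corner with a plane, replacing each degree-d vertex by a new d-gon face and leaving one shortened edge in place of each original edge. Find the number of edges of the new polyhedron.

The base solid has V = 48, E = 96, F = 50.
Truncation replaces each original edge-end by a new vertex, so V′ = 2E = 192.
Each original edge survives, and each old vertex of degree d contributes d new edges; summing degrees gives Σd = 2E, so E′ = E + 2E = 3E = 288.
Each original face survives and each original vertex becomes one new face: F′ = F + V = 98.

288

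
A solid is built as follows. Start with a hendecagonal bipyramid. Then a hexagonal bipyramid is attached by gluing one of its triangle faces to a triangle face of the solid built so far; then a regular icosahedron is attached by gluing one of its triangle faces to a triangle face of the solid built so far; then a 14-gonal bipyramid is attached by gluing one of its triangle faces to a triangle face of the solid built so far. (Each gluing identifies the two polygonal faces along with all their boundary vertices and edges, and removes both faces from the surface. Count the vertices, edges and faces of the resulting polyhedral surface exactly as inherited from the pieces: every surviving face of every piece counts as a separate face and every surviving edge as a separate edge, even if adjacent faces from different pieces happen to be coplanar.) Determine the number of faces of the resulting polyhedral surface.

76

A hendecagonal bipyramid: V=13, E=33, F=22.
Attach a hexagonal bipyramid (V=8, E=18, F=12) along a 3-gon: merge 3 vertices and 3 edges, delete both glued faces → V=18, E=48, F=32.
Attach a regular icosahedron (V=12, E=30, F=20) along a 3-gon: merge 3 vertices and 3 edges, delete both glued faces → V=27, E=75, F=50.
Attach a 14-gonal bipyramid (V=16, E=42, F=28) along a 3-gon: merge 3 vertices and 3 edges, delete both glued faces → V=40, E=114, F=76.
Check: V − E + F = 40 − 114 + 76 = 2.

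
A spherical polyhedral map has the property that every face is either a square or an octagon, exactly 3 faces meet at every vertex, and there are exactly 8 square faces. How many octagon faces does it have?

2

Let x be the number of octagons; then F = 8 + x.
Edge–face incidences: 2E = 4·8 + 8·x = 32 + 8x.
Every vertex has degree 3, so 3V = 2E.
Euler: V − E + F = 2 ⇒ (2E)/3 − E + (8 + x) = 2.
Multiply by 6: 2·(2E) − 3·(2E) + 6·(8 + x) = 12, i.e. 48 + 6x − (32 + 8x) = 12.
Collecting terms: −2x + 16 = 12, so −2x = −4, so x = 2.
Then 2E = 32 + 8·2 = 48, so E = 24, V = 2E/3 = 16, F = 8 + 2 = 10.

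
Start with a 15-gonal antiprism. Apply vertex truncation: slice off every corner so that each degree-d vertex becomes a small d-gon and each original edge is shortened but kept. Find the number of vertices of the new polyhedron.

120

The base solid has V = 30, E = 60, F = 32.
Truncation replaces each original edge-end by a new vertex, so V′ = 2E = 120.
Each original edge survives, and each old vertex of degree d contributes d new edges; summing degrees gives Σd = 2E, so E′ = E + 2E = 3E = 180.
Each original face survives and each original vertex becomes one new face: F′ = F + V = 62.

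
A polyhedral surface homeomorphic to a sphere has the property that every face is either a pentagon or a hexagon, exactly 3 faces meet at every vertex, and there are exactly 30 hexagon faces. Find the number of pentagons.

12

Let x be the number of pentagons; then F = 30 + x.
Edge–face incidences: 2E = 6·30 + 5·x = 180 + 5x.
Every vertex has degree 3, so 3V = 2E.
Euler: V − E + F = 2 ⇒ (2E)/3 − E + (30 + x) = 2.
Multiply by 6: 2·(2E) − 3·(2E) + 6·(30 + x) = 12, i.e. 180 + 6x − (180 + 5x) = 12.
Collecting terms: x = 12.
Then 2E = 180 + 5·12 = 240, so E = 120, V = 2E/3 = 80, F = 30 + 12 = 42.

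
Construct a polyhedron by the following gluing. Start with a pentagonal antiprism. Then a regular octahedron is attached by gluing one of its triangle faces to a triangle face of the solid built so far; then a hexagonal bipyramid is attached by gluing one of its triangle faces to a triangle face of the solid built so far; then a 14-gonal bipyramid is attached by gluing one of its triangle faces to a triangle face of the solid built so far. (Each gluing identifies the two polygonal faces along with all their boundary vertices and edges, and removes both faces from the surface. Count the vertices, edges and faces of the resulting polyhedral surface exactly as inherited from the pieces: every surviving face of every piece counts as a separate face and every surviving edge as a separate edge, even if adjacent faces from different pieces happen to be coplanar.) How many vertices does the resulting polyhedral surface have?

A pentagonal antiprism: V=10, E=20, F=12.
Attach a regular octahedron (V=6, E=12, F=8) along a 3-gon: merge 3 vertices and 3 edges, delete both glued faces → V=13, E=29, F=18.
Attach a hexagonal bipyramid (V=8, E=18, F=12) along a 3-gon: merge 3 vertices and 3 edges, delete both glued faces → V=18, E=44, F=28.
Attach a 14-gonal bipyramid (V=16, E=42, F=28) along a 3-gon: merge 3 vertices and 3 edges, delete both glued faces → V=31, E=83, F=54.
Check: V − E + F = 31 − 83 + 54 = 2.

31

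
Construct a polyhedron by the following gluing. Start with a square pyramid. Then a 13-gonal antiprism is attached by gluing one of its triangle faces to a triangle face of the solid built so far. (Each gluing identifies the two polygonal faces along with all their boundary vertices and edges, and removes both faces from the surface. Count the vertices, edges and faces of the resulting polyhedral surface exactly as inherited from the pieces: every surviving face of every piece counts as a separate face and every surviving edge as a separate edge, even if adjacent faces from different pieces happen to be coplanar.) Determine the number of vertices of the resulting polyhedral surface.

28

A square pyramid: V=5, E=8, F=5.
Attach a 13-gonal antiprism (V=26, E=52, F=28) along a 3-gon: merge 3 vertices and 3 edges, delete both glued faces → V=28, E=57, F=31.
Check: V − E + F = 28 − 57 + 31 = 2.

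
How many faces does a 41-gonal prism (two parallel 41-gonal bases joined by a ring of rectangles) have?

A prism on an n-gon has two n-gon bases and n rectangular sides: V = 2·41 = 82, E = 3·41 = 123, F = 41 + 2 = 43.

43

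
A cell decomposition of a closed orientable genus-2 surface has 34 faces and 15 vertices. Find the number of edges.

For a closed orientable surface of genus 2, χ = 2 − 2·2 = -2.
E = V + F − (-2) = 15 + 34 − (-2) = 51.

51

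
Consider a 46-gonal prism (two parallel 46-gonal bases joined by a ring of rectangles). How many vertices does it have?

92

A prism on an n-gon has two n-gon bases and n rectangular sides: V = 2·46 = 92, E = 3·46 = 138, F = 46 + 2 = 48.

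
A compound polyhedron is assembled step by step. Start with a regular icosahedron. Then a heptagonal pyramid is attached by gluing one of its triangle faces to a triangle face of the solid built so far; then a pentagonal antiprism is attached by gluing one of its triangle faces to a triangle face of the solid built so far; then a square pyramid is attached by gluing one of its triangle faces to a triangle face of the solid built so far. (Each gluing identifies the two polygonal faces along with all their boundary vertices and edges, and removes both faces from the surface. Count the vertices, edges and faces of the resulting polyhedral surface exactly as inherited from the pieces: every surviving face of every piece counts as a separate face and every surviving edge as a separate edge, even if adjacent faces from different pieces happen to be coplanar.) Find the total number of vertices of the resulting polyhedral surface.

26

A regular icosahedron: V=12, E=30, F=20.
Attach a heptagonal pyramid (V=8, E=14, F=8) along a 3-gon: merge 3 vertices and 3 edges, delete both glued faces → V=17, E=41, F=26.
Attach a pentagonal antiprism (V=10, E=20, F=12) along a 3-gon: merge 3 vertices and 3 edges, delete both glued faces → V=24, E=58, F=36.
Attach a square pyramid (V=5, E=8, F=5) along a 3-gon: merge 3 vertices and 3 edges, delete both glued faces → V=26, E=63, F=39.
Check: V − E + F = 26 − 63 + 39 = 2.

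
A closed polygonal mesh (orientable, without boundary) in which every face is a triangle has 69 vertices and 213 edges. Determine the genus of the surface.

Every face is a triangle and each edge borders two faces, so 3F = 2·213, giving F = 142.
χ = V − E + F = 69 − 213 + 142 = -2.
For a closed orientable surface χ = 2 − 2g, so g = (2 − (-2))/2 = 2.

2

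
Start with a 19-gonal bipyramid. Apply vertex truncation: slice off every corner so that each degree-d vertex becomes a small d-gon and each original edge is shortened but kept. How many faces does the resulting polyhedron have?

59

The base solid has V = 21, E = 57, F = 38.
Truncation replaces each original edge-end by a new vertex, so V′ = 2E = 114.
Each original edge survives, and each old vertex of degree d contributes d new edges; summing degrees gives Σd = 2E, so E′ = E + 2E = 3E = 171.
Each original face survives and each original vertex becomes one new face: F′ = F + V = 59.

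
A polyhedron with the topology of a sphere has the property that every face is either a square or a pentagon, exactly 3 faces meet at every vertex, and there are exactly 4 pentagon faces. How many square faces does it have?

Let x be the number of squares; then F = 4 + x.
Edge–face incidences: 2E = 5·4 + 4·x = 20 + 4x.
Every vertex has degree 3, so 3V = 2E.
Euler: V − E + F = 2 ⇒ (2E)/3 − E + (4 + x) = 2.
Multiply by 6: 2·(2E) − 3·(2E) + 6·(4 + x) = 12, i.e. 24 + 6x − (20 + 4x) = 12.
Collecting terms: 2x + 4 = 12, so 2x = 8, so x = 4.
Then 2E = 20 + 4·4 = 36, so E = 18, V = 2E/3 = 12, F = 4 + 4 = 8.

4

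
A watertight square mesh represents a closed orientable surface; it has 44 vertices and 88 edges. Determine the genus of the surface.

Every face is a square and each edge borders two faces, so 4F = 2·88, giving F = 44.
χ = V − E + F = 44 − 88 + 44 = 0.
For a closed orientable surface χ = 2 − 2g, so g = (2 − (0))/2 = 1.

1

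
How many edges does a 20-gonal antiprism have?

An antiprism on an n-gon has two n-gon caps and 2n triangles: V = 2·20 = 40, E = 4·20 = 80, F = 2·20 + 2 = 42.

80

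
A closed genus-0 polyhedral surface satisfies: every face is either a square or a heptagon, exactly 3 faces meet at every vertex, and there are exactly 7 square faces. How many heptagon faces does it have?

2

Let x be the number of heptagons; then F = 7 + x.
Edge–face incidences: 2E = 4·7 + 7·x = 28 + 7x.
Every vertex has degree 3, so 3V = 2E.
Euler: V − E + F = 2 ⇒ (2E)/3 − E + (7 + x) = 2.
Multiply by 6: 2·(2E) − 3·(2E) + 6·(7 + x) = 12, i.e. 42 + 6x − (28 + 7x) = 12.
Collecting terms: −x + 14 = 12, so −x = −2, so x = 2.
Then 2E = 28 + 7·2 = 42, so E = 21, V = 2E/3 = 14, F = 7 + 2 = 9.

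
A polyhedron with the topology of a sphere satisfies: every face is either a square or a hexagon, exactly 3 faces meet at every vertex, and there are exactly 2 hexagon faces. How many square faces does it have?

6

Let x be the number of squares; then F = 2 + x.
Edge–face incidences: 2E = 6·2 + 4·x = 12 + 4x.
Every vertex has degree 3, so 3V = 2E.
Euler: V − E + F = 2 ⇒ (2E)/3 − E + (2 + x) = 2.
Multiply by 6: 2·(2E) − 3·(2E) + 6·(2 + x) = 12, i.e. 12 + 6x − (12 + 4x) = 12.
Collecting terms: 2x = 12, so x = 6.
Then 2E = 12 + 4·6 = 36, so E = 18, V = 2E/3 = 12, F = 2 + 6 = 8.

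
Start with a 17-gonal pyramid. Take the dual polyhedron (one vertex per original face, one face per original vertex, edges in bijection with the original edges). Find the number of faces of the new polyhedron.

The base solid has V = 18, E = 34, F = 18.
The dual swaps V and F and preserves E: V′ = F = 18, E′ = E = 34, F′ = V = 18.

18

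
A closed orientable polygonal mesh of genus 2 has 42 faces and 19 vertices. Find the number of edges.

63

For a closed orientable surface of genus 2, χ = 2 − 2·2 = -2.
E = V + F − (-2) = 19 + 42 − (-2) = 63.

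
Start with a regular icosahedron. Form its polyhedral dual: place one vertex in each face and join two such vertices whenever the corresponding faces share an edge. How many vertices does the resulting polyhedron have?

20

The base solid has V = 12, E = 30, F = 20.
The dual swaps V and F and preserves E: V′ = F = 20, E′ = E = 30, F′ = V = 12.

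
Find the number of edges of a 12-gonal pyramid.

24

A pyramid on an n-gon base has one n-gon and n triangles: V = 12 + 1 = 13, E = 2·12 = 24, F = 12 + 1 = 13.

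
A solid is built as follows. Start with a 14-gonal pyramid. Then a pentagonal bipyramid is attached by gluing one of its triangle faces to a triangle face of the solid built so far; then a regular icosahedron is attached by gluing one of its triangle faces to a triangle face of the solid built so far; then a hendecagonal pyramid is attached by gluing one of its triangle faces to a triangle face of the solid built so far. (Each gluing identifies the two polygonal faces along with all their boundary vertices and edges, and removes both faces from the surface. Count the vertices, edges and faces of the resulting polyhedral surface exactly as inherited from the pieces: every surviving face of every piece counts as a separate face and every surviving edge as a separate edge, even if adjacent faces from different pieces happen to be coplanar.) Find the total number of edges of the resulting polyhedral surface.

86

A 14-gonal pyramid: V=15, E=28, F=15.
Attach a pentagonal bipyramid (V=7, E=15, F=10) along a 3-gon: merge 3 vertices and 3 edges, delete both glued faces → V=19, E=40, F=23.
Attach a regular icosahedron (V=12, E=30, F=20) along a 3-gon: merge 3 vertices and 3 edges, delete both glued faces → V=28, E=67, F=41.
Attach a hendecagonal pyramid (V=12, E=22, F=12) along a 3-gon: merge 3 vertices and 3 edges, delete both glued faces → V=37, E=86, F=51.
Check: V − E + F = 37 − 86 + 51 = 2.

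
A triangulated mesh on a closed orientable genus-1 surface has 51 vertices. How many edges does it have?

χ = 2 − 2·1 = 0, and every face is a triangle so 3F = 2E.
V − E + F = 0 with E = 3F/2 gives 51 − (3/2 − 1)·F = 0, so F = 102 and E = 153.

153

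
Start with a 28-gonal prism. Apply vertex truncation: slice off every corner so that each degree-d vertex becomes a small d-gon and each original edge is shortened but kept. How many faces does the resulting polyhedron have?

86

The base solid has V = 56, E = 84, F = 30.
Truncation replaces each original edge-end by a new vertex, so V′ = 2E = 168.
Each original edge survives, and each old vertex of degree d contributes d new edges; summing degrees gives Σd = 2E, so E′ = E + 2E = 3E = 252.
Each original face survives and each original vertex becomes one new face: F′ = F + V = 86.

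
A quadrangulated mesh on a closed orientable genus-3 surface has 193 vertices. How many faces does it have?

χ = 2 − 2·3 = -4, and every face is a square so 4F = 2E.
V − E + F = -4 with E = 4F/2 gives 193 − (4/2 − 1)·F = -4, so F = 197 and E = 394.

197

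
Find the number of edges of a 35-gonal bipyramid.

A bipyramid over an n-gon has 2n triangular faces and n + 2 vertices: V = 35 + 2 = 37, E = 3·35 = 105, F = 2·35 = 70.
Check: V − E + F = 37 − 105 + 70 = 2.

105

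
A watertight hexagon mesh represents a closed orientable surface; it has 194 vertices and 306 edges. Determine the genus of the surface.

Every face is a hexagon and each edge borders two faces, so 6F = 2·306, giving F = 102.
χ = V − E + F = 194 − 306 + 102 = -10.
For a closed orientable surface χ = 2 − 2g, so g = (2 − (-10))/2 = 6.

6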